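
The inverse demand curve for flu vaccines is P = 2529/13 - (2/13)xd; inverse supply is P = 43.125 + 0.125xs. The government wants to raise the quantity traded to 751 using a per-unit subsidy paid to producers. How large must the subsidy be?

At x = 751, from the demand curve buyers pay Pb = 2529/13 − (2/13)·751 = 79; from the supply curve sellers need Ps = 43.125 + 0.125·751 = 137.
The subsidy must fill the gap: s = Ps − Pb = 137 − 79 = 58.

Required subsidy s = 58 per unit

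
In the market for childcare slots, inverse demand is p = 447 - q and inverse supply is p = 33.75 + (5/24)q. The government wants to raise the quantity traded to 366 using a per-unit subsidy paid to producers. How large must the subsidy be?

Required subsidy s = 29 per unit

At q = 366, from the demand curve buyers pay pb = 447 − 1·366 = 81; from the supply curve sellers need ps = 33.75 + (5/24)·366 = 110.
The subsidy must fill the gap: s = ps − pb = 110 − 81 = 29.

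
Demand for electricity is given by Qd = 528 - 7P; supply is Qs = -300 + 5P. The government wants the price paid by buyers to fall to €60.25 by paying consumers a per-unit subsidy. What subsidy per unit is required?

At a buyer price of 60.25, quantity demanded is 528 − 7·60.25 = 106.25.
Sellers supply 106.25 only when they receive Ps with -300 + 5·Ps = 106.25, i.e. Ps = 81.25.
s = Ps − Pb = 81.25 − 60.25 = 21.

Required subsidy s = €21 per unit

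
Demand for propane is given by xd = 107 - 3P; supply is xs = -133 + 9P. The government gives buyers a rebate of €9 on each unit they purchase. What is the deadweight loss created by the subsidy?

Pre-subsidy: 107 - 3P = -133 + 9P gives P* = 20, x* = 47.
With the rebate, buyers effectively pay Pb = Ps − 9, where Ps is the price sellers receive.
Demand in terms of Ps becomes xd = 107 − 3(Ps − 9) = 134 - 3Ps. Setting this equal to supply: 134 - 3Ps = -133 + 9Ps, so Ps = 22.25.
Buyers pay Pb = 22.25 − 9 = 13.25; x' = -133 + 9·22.25 = 67.25.
The subsidy expands output by 67.25 − 47 = 20.25 past the efficient level; on those units the gap between marginal cost and willingness to pay runs from 0 up to 9.
DWL = ½ × 9 × 20.25 = 91.125.

Deadweight loss = €91.125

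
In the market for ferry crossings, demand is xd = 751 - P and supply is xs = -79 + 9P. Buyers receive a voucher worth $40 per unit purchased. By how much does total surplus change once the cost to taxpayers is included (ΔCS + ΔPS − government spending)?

Net change in total surplus = -$720

Pre-subsidy: 751 - P = -79 + 9P gives P* = 83, x* = 668.
With the rebate, buyers effectively pay Pb = Ps − 40, where Ps is the price sellers receive.
Demand in terms of Ps becomes xd = 751 − 1(Ps − 40) = 791 - Ps. Setting this equal to supply: 791 - Ps = -79 + 9Ps, so Ps = 87.
Buyers pay Pb = 87 − 40 = 47; x' = -79 + 9·87 = 704.
ΔCS = ½(668 + 704)(83 − 47) = 24696; ΔPS = ½(668 + 704)(87 − 83) = 2744.
Government spending = 40 × 704 = 28160.
Net change = 24696 + 2744 − 28160 = -720. The loss equals the DWL triangle ½·40·36.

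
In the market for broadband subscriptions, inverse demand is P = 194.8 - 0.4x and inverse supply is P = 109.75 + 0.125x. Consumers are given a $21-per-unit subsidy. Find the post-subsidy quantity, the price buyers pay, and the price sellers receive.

x' = 202; buyers pay $114; sellers receive $135

Pre-subsidy: 194.8 - 0.4x = 109.75 + 0.125x gives x* = 162 and P* = 130.
With the rebate, buyers effectively pay Pb = Ps − 21, where Ps is the price sellers receive.
On the curves, Pb = 194.8 - 0.4x and Ps = 109.75 + 0.125x; the wedge Ps − Pb = 21 gives 109.75 + 0.125x − (194.8 - 0.4x) = 21, so x' = 202.
Then Pb = 194.8 − 0.4·202 = 114 and Ps = 109.75 + 0.125·202 = 135.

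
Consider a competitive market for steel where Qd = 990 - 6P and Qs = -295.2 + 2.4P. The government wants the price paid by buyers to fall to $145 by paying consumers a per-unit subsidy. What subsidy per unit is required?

Required subsidy s = $28 per unit

At a buyer price of 145, quantity demanded is 990 − 6·145 = 120.
Sellers supply 120 only when they receive Ps with -295.2 + 2.4·Ps = 120, i.e. Ps = 173.
s = Ps − Pb = 173 − 145 = 28.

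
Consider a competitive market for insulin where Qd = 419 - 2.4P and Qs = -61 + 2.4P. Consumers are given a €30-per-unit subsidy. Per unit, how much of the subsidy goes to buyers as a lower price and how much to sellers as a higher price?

Pre-subsidy: 419 - 2.4P = -61 + 2.4P gives P* = 100, Q* = 179.
With the rebate, buyers effectively pay Pb = Ps − 30, where Ps is the price sellers receive.
Demand in terms of Ps becomes Qd = 419 − 2.4(Ps − 30) = 491 - 2.4Ps. Setting this equal to supply: 491 - 2.4Ps = -61 + 2.4Ps, so Ps = 115.
Buyers pay Pb = 115 − 30 = 85; Q' = -61 + 2.4·115 = 215.
Buyers' price falls by P* − Pb = 100 − 85 = 15; sellers' price rises by Ps − P* = 115 − 100 = 15.

Buyers gain €15 per unit; sellers gain €15 per unit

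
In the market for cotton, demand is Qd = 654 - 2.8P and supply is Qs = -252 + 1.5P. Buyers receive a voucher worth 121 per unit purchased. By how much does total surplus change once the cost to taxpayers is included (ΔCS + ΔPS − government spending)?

Net change in total surplus = -307461/43

Pre-subsidy: 654 - 2.8P = -252 + 1.5P gives P* = 9060/43, Q* = 2754/43.
With the rebate, buyers effectively pay Pb = Ps − 121, where Ps is the price sellers receive.
Demand in terms of Ps becomes Qd = 654 − 2.8(Ps − 121) = 992.8 - 2.8Ps. Setting this equal to supply: 992.8 - 2.8Ps = -252 + 1.5Ps, so Ps = 12448/43.
Buyers pay Pb = 12448/43 − 121 = 7245/43; Q' = -252 + 1.5·(12448/43) = 7836/43.
ΔCS = ½(2754/43 + 7836/43)(9060/43 − 7245/43) = 9610425/1849; ΔPS = ½(2754/43 + 7836/43)(12448/43 − 9060/43) = 17939460/1849.
Government spending = 121 × 7836/43 = 948156/43.
Net change = 9610425/1849 + 17939460/1849 − 948156/43 = -307461/43. The loss equals the DWL triangle ½·121·5082/43.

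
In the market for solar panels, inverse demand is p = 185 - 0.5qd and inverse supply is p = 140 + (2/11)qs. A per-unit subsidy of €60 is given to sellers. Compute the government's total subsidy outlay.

Pre-subsidy: 185 - 0.5q = 140 + (2/11)q gives q* = 66 and p* = 152.
With the subsidy, sellers receive ps = pb + 60 for each unit, where pb is the price buyers pay.
On the curves, pb = 185 - 0.5q and ps = 140 + (2/11)q; the wedge ps − pb = 60 gives 140 + (2/11)q − (185 - 0.5q) = 60, so q' = 154.
Then pb = 185 − 0.5·154 = 108 and ps = 140 + (2/11)·154 = 168.
Government outlay = subsidy × quantity = 60 × 154 = 9240.

Government cost = €9240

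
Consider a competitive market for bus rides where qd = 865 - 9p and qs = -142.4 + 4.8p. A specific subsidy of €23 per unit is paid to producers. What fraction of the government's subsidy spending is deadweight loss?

Pre-subsidy: 865 - 9p = -142.4 + 4.8p gives p* = 73, q* = 208.
With the subsidy, sellers receive ps = pb + 23 for each unit, where pb is the price buyers pay.
Supply in terms of pb becomes qs = -142.4 + 4.8(pb + 23) = -32 + 4.8pb. Setting this equal to demand: 865 - 9pb = -32 + 4.8pb, so pb = 65.
Sellers receive ps = 65 + 23 = 88; q' = 865 − 9·65 = 280.
ΔCS = ½(208 + 280)(73 − 65) = 1952; ΔPS = ½(208 + 280)(88 − 73) = 3660.
Government spending = 23 × 280 = 6440.
DWL = ½ × 23 × (280 − 208) = 828; fraction = 828 / 6440 = 9/70.

DWL / government spending = 9/70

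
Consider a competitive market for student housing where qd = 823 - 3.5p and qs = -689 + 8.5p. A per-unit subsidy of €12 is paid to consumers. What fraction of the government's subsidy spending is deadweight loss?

Pre-subsidy: 823 - 3.5p = -689 + 8.5p gives p* = 126, q* = 382.
With the rebate, buyers effectively pay pb = ps − 12, where ps is the price sellers receive.
Demand in terms of ps becomes qd = 823 − 3.5(ps − 12) = 865 - 3.5ps. Setting this equal to supply: 865 - 3.5ps = -689 + 8.5ps, so ps = 129.5.
Buyers pay pb = 129.5 − 12 = 117.5; q' = -689 + 8.5·129.5 = 411.75.
ΔCS = ½(382 + 411.75)(126 − 117.5) = 3373.4375; ΔPS = ½(382 + 411.75)(129.5 − 126) = 1389.0625.
Government spending = 12 × 411.75 = 4941.
DWL = ½ × 12 × (411.75 − 382) = 178.5; fraction = 178.5 / 4941 = 119/3294.

DWL / government spending = 119/3294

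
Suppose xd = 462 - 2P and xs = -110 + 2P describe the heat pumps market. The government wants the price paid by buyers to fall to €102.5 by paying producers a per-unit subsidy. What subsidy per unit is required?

Required subsidy s = €81 per unit

At a buyer price of 102.5, quantity demanded is 462 − 2·102.5 = 257.
Sellers supply 257 only when they receive Ps with -110 + 2·Ps = 257, i.e. Ps = 183.5.
s = Ps − Pb = 183.5 − 102.5 = 81.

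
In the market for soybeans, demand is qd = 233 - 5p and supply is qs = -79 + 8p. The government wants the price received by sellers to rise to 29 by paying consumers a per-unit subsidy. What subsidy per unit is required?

At a seller price of 29, quantity supplied is -79 + 8·29 = 153.
Buyers absorb 153 only when they pay pb with 233 − 5·pb = 153, i.e. pb = 16.
s = ps − pb = 29 − 16 = 13.

Required subsidy s = 13 per unit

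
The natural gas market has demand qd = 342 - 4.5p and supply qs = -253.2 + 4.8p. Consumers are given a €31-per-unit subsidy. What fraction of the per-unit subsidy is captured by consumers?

Pre-subsidy: 342 - 4.5p = -253.2 + 4.8p gives p* = 64, q* = 54.
With the rebate, buyers effectively pay pb = ps − 31, where ps is the price sellers receive.
Demand in terms of ps becomes qd = 342 − 4.5(ps − 31) = 481.5 - 4.5ps. Setting this equal to supply: 481.5 - 4.5ps = -253.2 + 4.8ps, so ps = 79.
Buyers pay pb = 79 − 31 = 48; q' = -253.2 + 4.8·79 = 126.
Buyers' price falls by p* − pb = 64 − 48 = 16; sellers' price rises by ps − p* = 79 − 64 = 15.
So consumers capture 16/31 = 16/31 of each unit of subsidy.

Consumer share = 16/31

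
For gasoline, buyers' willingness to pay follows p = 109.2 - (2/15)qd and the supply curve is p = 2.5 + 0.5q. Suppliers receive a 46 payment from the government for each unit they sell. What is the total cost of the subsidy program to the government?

Government cost = 210726/19

Pre-subsidy: 109.2 - (2/15)q = 2.5 + 0.5q gives q* = 3201/19 and p* = 1648/19.
With the subsidy, sellers receive ps = pb + 46 for each unit, where pb is the price buyers pay.
On the curves, pb = 109.2 - (2/15)q and ps = 2.5 + 0.5q; the wedge ps − pb = 46 gives 2.5 + 0.5q − (109.2 - (2/15)q) = 46, so q' = 4581/19.
Then pb = 109.2 − (2/15)·(4581/19) = 1464/19 and ps = 2.5 + 0.5·(4581/19) = 2338/19.
Government outlay = subsidy × quantity = 46 × 4581/19 = 210726/19.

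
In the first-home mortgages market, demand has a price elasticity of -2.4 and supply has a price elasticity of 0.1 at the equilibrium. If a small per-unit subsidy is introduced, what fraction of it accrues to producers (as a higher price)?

Producer share = 0.96

For a small subsidy around the equilibrium, the benefit split depends on the relative slopes, which at a point are proportional to the elasticities.
Buyer share = εs/(εs + |εd|) = 0.1/(0.1 + 2.4) = 0.04; seller share = |εd|/(εs + |εd|) = 0.96.
So producers capture 0.96 of the subsidy.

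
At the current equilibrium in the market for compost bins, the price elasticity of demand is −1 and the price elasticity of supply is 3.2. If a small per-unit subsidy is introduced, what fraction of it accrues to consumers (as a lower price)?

Consumer share = 16/21

For a small subsidy around the equilibrium, the benefit split depends on the relative slopes, which at a point are proportional to the elasticities.
Buyer share = εs/(εs + |εd|) = 3.2/(3.2 + 1) = 16/21; seller share = |εd|/(εs + |εd|) = 5/21.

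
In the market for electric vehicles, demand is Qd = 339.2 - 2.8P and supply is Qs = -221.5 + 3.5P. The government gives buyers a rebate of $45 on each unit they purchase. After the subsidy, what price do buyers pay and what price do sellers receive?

Buyers pay $64; sellers receive $109

Pre-subsidy: 339.2 - 2.8P = -221.5 + 3.5P gives P* = 89, Q* = 90.
With the rebate, buyers effectively pay Pb = Ps − 45, where Ps is the price sellers receive.
Demand in terms of Ps becomes Qd = 339.2 − 2.8(Ps − 45) = 465.2 - 2.8Ps. Setting this equal to supply: 465.2 - 2.8Ps = -221.5 + 3.5Ps, so Ps = 109.
Buyers pay Pb = 109 − 45 = 64; Q' = -221.5 + 3.5·109 = 160.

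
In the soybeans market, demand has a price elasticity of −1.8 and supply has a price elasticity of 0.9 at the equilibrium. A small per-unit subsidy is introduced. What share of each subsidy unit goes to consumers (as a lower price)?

Consumer share = 1/3

For a small subsidy around the equilibrium, the benefit split depends on the relative slopes, which at a point are proportional to the elasticities.
Buyer share = εs/(εs + |εd|) = 0.9/(0.9 + 1.8) = 1/3; seller share = |εd|/(εs + |εd|) = 2/3.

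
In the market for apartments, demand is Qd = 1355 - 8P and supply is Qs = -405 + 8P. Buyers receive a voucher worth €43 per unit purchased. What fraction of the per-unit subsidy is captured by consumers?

Pre-subsidy: 1355 - 8P = -405 + 8P gives P* = 110, Q* = 475.
With the rebate, buyers effectively pay Pb = Ps − 43, where Ps is the price sellers receive.
Demand in terms of Ps becomes Qd = 1355 − 8(Ps − 43) = 1699 - 8Ps. Setting this equal to supply: 1699 - 8Ps = -405 + 8Ps, so Ps = 131.5.
Buyers pay Pb = 131.5 − 43 = 88.5; Q' = -405 + 8·131.5 = 647.
Buyers' price falls by P* − Pb = 110 − 88.5 = 21.5; sellers' price rises by Ps − P* = 131.5 − 110 = 21.5.
So consumers capture 21.5/43 = 0.5 of each unit of subsidy.

Consumer share = 0.5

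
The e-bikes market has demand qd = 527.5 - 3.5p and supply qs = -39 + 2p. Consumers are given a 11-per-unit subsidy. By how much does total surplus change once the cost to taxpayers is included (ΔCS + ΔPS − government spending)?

Net change in total surplus = -77

Pre-subsidy: 527.5 - 3.5p = -39 + 2p gives p* = 103, q* = 167.
With the rebate, buyers effectively pay pb = ps − 11, where ps is the price sellers receive.
Demand in terms of ps becomes qd = 527.5 − 3.5(ps − 11) = 566 - 3.5ps. Setting this equal to supply: 566 - 3.5ps = -39 + 2ps, so ps = 110.
Buyers pay pb = 110 − 11 = 99; q' = -39 + 2·110 = 181.
ΔCS = ½(167 + 181)(103 − 99) = 696; ΔPS = ½(167 + 181)(110 − 103) = 1218.
Government spending = 11 × 181 = 1991.
Net change = 696 + 1218 − 1991 = -77. The loss equals the DWL triangle ½·11·14.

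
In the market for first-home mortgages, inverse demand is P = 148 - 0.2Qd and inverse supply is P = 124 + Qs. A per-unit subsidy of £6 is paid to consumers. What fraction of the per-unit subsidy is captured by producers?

Producer share = 5/6

Pre-subsidy: 148 - 0.2Q = 124 + Q gives Q* = 20 and P* = 144.
With the rebate, buyers effectively pay Pb = Ps − 6, where Ps is the price sellers receive.
On the curves, Pb = 148 - 0.2Q and Ps = 124 + Q; the wedge Ps − Pb = 6 gives 124 + Q − (148 - 0.2Q) = 6, so Q' = 25.
Then Pb = 148 − 0.2·25 = 143 and Ps = 124 + 1·25 = 149.
Buyers' price falls by P* − Pb = 144 − 143 = 1; sellers' price rises by Ps − P* = 149 − 144 = 5.
So producers capture 5/6 = 5/6 of each unit of subsidy.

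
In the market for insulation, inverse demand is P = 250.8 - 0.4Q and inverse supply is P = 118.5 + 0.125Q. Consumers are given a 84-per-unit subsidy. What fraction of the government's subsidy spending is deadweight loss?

Pre-subsidy: 250.8 - 0.4Q = 118.5 + 0.125Q gives Q* = 252 and P* = 150.
With the rebate, buyers effectively pay Pb = Ps − 84, where Ps is the price sellers receive.
On the curves, Pb = 250.8 - 0.4Q and Ps = 118.5 + 0.125Q; the wedge Ps − Pb = 84 gives 118.5 + 0.125Q − (250.8 - 0.4Q) = 84, so Q' = 412.
Then Pb = 250.8 − 0.4·412 = 86 and Ps = 118.5 + 0.125·412 = 170.
ΔCS = ½(252 + 412)(150 − 86) = 21248; ΔPS = ½(252 + 412)(170 − 150) = 6640.
Government spending = 84 × 412 = 34608.
DWL = ½ × 84 × (412 − 252) = 6720; fraction = 6720 / 34608 = 20/103.

DWL / government spending = 20/103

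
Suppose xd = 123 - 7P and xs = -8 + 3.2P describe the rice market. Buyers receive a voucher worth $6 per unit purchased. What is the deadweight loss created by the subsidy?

Deadweight loss = 672/17

Pre-subsidy: 123 - 7P = -8 + 3.2P gives P* = 655/51, x* = 1688/51.
With the rebate, buyers effectively pay Pb = Ps − 6, where Ps is the price sellers receive.
Demand in terms of Ps becomes xd = 123 − 7(Ps − 6) = 165 - 7Ps. Setting this equal to supply: 165 - 7Ps = -8 + 3.2Ps, so Ps = 865/51.
Buyers pay Pb = 865/51 − 6 = 559/51; x' = -8 + 3.2·(865/51) = 2360/51.
The subsidy expands output by 2360/51 − 1688/51 = 224/17 past the efficient level; on those units the gap between marginal cost and willingness to pay runs from 0 up to 6.
DWL = ½ × 6 × 224/17 = 672/17.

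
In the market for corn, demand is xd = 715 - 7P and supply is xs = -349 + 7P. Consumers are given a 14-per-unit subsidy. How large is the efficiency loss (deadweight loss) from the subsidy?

Deadweight loss = 343

Pre-subsidy: 715 - 7P = -349 + 7P gives P* = 76, x* = 183.
With the rebate, buyers effectively pay Pb = Ps − 14, where Ps is the price sellers receive.
Demand in terms of Ps becomes xd = 715 − 7(Ps − 14) = 813 - 7Ps. Setting this equal to supply: 813 - 7Ps = -349 + 7Ps, so Ps = 83.
Buyers pay Pb = 83 − 14 = 69; x' = -349 + 7·83 = 232.
The subsidy expands output by 232 − 183 = 49 past the efficient level; on those units the gap between marginal cost and willingness to pay runs from 0 up to 14.
DWL = ½ × 14 × 49 = 343.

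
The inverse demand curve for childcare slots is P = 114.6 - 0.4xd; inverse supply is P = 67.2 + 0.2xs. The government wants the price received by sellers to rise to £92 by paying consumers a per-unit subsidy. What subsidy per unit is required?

Required subsidy s = £27 per unit

At a seller price of 92, quantity supplied is -336 + 5·92 = 124.
Buyers absorb 124 only when they pay Pb = 114.6 − 0.4·124 = 65.
s = Ps − Pb = 92 − 65 = 27.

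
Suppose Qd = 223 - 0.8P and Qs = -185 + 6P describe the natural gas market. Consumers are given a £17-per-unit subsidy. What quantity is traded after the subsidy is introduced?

Pre-subsidy: 223 - 0.8P = -185 + 6P gives P* = 60, Q* = 175.
With the rebate, buyers effectively pay Pb = Ps − 17, where Ps is the price sellers receive.
Demand in terms of Ps becomes Qd = 223 − 0.8(Ps − 17) = 236.6 - 0.8Ps. Setting this equal to supply: 236.6 - 0.8Ps = -185 + 6Ps, so Ps = 62.
Buyers pay Pb = 62 − 17 = 45; Q' = -185 + 6·62 = 187.

Q' = 187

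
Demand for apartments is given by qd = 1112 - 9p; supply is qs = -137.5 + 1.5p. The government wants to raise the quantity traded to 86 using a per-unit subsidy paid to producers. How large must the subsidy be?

At q = 86, invert demand for the buyer price: pb = (1112 − 86)/9 = 114; invert supply for the seller price: ps = (86 − (-137.5))/1.5 = 149.
The subsidy must fill the gap: s = ps − pb = 149 − 114 = 35.

Required subsidy s = 35 per unit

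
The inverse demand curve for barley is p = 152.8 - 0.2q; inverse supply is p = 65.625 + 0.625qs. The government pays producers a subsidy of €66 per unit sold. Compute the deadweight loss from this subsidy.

Pre-subsidy: 152.8 - 0.2q = 65.625 + 0.625q gives q* = 317/3 and p* = 395/3.
With the subsidy, sellers receive ps = pb + 66 for each unit, where pb is the price buyers pay.
On the curves, pb = 152.8 - 0.2q and ps = 65.625 + 0.625q; the wedge ps − pb = 66 gives 65.625 + 0.625q − (152.8 - 0.2q) = 66, so q' = 557/3.
Then pb = 152.8 − 0.2·(557/3) = 347/3 and ps = 65.625 + 0.625·(557/3) = 545/3.
The subsidy expands output by 557/3 − 317/3 = 80 past the efficient level; on those units the gap between marginal cost and willingness to pay runs from 0 up to 66.
DWL = ½ × 66 × 80 = 2640.

Deadweight loss = €2640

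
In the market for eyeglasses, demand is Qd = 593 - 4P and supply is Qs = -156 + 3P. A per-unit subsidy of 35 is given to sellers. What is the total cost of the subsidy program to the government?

Pre-subsidy: 593 - 4P = -156 + 3P gives P* = 107, Q* = 165.
With the subsidy, sellers receive Ps = Pb + 35 for each unit, where Pb is the price buyers pay.
Supply in terms of Pb becomes Qs = -156 + 3(Pb + 35) = -51 + 3Pb. Setting this equal to demand: 593 - 4Pb = -51 + 3Pb, so Pb = 92.
Sellers receive Ps = 92 + 35 = 127; Q' = 593 − 4·92 = 225.
Government outlay = subsidy × quantity = 35 × 225 = 7875.

Government cost = 7875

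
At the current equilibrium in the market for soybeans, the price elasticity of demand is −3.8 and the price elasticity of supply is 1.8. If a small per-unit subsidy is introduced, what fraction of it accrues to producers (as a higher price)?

For a small subsidy around the equilibrium, the benefit split depends on the relative slopes, which at a point are proportional to the elasticities.
Buyer share = εs/(εs + |εd|) = 1.8/(1.8 + 3.8) = 9/28; seller share = |εd|/(εs + |εd|) = 19/28.
So producers capture 19/28 of the subsidy.

Producer share = 19/28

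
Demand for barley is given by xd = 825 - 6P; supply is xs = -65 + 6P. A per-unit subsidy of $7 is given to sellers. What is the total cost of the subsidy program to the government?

Pre-subsidy: 825 - 6P = -65 + 6P gives P* = 445/6, x* = 380.
With the subsidy, sellers receive Ps = Pb + 7 for each unit, where Pb is the price buyers pay.
Supply in terms of Pb becomes xs = -65 + 6(Pb + 7) = -23 + 6Pb. Setting this equal to demand: 825 - 6Pb = -23 + 6Pb, so Pb = 212/3.
Sellers receive Ps = 212/3 + 7 = 233/3; x' = 825 − 6·(212/3) = 401.
Government outlay = subsidy × quantity = 7 × 401 = 2807.

Government cost = $2807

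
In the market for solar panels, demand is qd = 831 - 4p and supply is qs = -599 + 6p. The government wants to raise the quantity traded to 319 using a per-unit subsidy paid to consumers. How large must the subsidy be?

At q = 319, invert demand for the buyer price: pb = (831 − 319)/4 = 128; invert supply for the seller price: ps = (319 − (-599))/6 = 153.
The subsidy must fill the gap: s = ps − pb = 153 − 128 = 25.

Required subsidy s = 25 per unit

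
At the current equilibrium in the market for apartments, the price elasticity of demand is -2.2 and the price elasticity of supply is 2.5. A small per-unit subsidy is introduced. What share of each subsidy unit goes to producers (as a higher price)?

Producer share = 22/47

For a small subsidy around the equilibrium, the benefit split depends on the relative slopes, which at a point are proportional to the elasticities.
Buyer share = εs/(εs + |εd|) = 2.5/(2.5 + 2.2) = 25/47; seller share = |εd|/(εs + |εd|) = 22/47.
So producers capture 22/47 of the subsidy.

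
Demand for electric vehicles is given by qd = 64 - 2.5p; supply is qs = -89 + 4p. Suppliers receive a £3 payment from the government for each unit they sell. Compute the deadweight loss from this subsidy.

Pre-subsidy: 64 - 2.5p = -89 + 4p gives p* = 306/13, q* = 67/13.
With the subsidy, sellers receive ps = pb + 3 for each unit, where pb is the price buyers pay.
Supply in terms of pb becomes qs = -89 + 4(pb + 3) = -77 + 4pb. Setting this equal to demand: 64 - 2.5pb = -77 + 4pb, so pb = 282/13.
Sellers receive ps = 282/13 + 3 = 321/13; q' = 64 − 2.5·(282/13) = 127/13.
The subsidy expands output by 127/13 − 67/13 = 60/13 past the efficient level; on those units the gap between marginal cost and willingness to pay runs from 0 up to 3.
DWL = ½ × 3 × 60/13 = 90/13.

Deadweight loss = 90/13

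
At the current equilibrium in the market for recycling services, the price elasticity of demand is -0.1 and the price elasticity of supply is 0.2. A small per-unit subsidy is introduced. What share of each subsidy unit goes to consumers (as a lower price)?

For a small subsidy around the equilibrium, the benefit split depends on the relative slopes, which at a point are proportional to the elasticities.
Buyer share = εs/(εs + |εd|) = 0.2/(0.2 + 0.1) = 2/3; seller share = |εd|/(εs + |εd|) = 1/3.

Consumer share = 2/3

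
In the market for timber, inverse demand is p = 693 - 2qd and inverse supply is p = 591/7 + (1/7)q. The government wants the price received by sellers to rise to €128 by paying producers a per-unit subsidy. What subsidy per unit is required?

At a seller price of 128, quantity supplied is -591 + 7·128 = 305.
Buyers absorb 305 only when they pay pb = 693 − 2·305 = 83.
s = ps − pb = 128 − 83 = 45.

Required subsidy s = €45 per unit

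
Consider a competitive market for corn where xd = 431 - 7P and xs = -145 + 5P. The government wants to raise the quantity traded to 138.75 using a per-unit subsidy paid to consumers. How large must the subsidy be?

At x = 138.75, invert demand for the buyer price: Pb = (431 − 138.75)/7 = 41.75; invert supply for the seller price: Ps = (138.75 − (-145))/5 = 56.75.
The subsidy must fill the gap: s = Ps − Pb = 56.75 − 41.75 = 15.

Required subsidy s = 15 per unit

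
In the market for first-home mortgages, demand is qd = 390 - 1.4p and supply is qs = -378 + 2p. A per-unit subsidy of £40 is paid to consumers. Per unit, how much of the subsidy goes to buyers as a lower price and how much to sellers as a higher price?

Buyers gain 400/17 per unit; sellers gain 280/17 per unit

Pre-subsidy: 390 - 1.4p = -378 + 2p gives p* = 3840/17, q* = 1254/17.
With the rebate, buyers effectively pay pb = ps − 40, where ps is the price sellers receive.
Demand in terms of ps becomes qd = 390 − 1.4(ps − 40) = 446 - 1.4ps. Setting this equal to supply: 446 - 1.4ps = -378 + 2ps, so ps = 4120/17.
Buyers pay pb = 4120/17 − 40 = 3440/17; q' = -378 + 2·(4120/17) = 1814/17.
Buyers' price falls by p* − pb = 3840/17 − 3440/17 = 400/17; sellers' price rises by ps − p* = 4120/17 − 3840/17 = 280/17.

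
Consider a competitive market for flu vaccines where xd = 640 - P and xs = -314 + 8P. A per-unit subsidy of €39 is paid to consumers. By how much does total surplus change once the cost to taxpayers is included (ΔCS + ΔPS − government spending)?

Net change in total surplus = -€676

Pre-subsidy: 640 - P = -314 + 8P gives P* = 106, x* = 534.
With the rebate, buyers effectively pay Pb = Ps − 39, where Ps is the price sellers receive.
Demand in terms of Ps becomes xd = 640 − 1(Ps − 39) = 679 - Ps. Setting this equal to supply: 679 - Ps = -314 + 8Ps, so Ps = 331/3.
Buyers pay Pb = 331/3 − 39 = 214/3; x' = -314 + 8·(331/3) = 1706/3.
ΔCS = ½(534 + 1706/3)(106 − 214/3) = 172016/9; ΔPS = ½(534 + 1706/3)(331/3 − 106) = 21502/9.
Government spending = 39 × 1706/3 = 22178.
Net change = 172016/9 + 21502/9 − 22178 = -676. The loss equals the DWL triangle ½·39·104/3.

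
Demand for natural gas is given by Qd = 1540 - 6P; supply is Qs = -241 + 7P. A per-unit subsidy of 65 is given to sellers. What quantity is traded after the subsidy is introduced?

Pre-subsidy: 1540 - 6P = -241 + 7P gives P* = 137, Q* = 718.
With the subsidy, sellers receive Ps = Pb + 65 for each unit, where Pb is the price buyers pay.
Supply in terms of Pb becomes Qs = -241 + 7(Pb + 65) = 214 + 7Pb. Setting this equal to demand: 1540 - 6Pb = 214 + 7Pb, so Pb = 102.
Sellers receive Ps = 102 + 65 = 167; Q' = 1540 − 6·102 = 928.

Q' = 928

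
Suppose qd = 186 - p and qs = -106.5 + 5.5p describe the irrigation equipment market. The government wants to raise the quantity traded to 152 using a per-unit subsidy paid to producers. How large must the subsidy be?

Required subsidy s = 13 per unit

At q = 152, invert demand for the buyer price: pb = (186 − 152)/1 = 34; invert supply for the seller price: ps = (152 − (-106.5))/5.5 = 47.
The subsidy must fill the gap: s = ps − pb = 47 − 34 = 13.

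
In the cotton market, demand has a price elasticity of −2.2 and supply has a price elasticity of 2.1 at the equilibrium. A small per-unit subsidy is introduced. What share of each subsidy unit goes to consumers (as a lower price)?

Consumer share = 21/43

For a small subsidy around the equilibrium, the benefit split depends on the relative slopes, which at a point are proportional to the elasticities.
Buyer share = εs/(εs + |εd|) = 2.1/(2.1 + 2.2) = 21/43; seller share = |εd|/(εs + |εd|) = 22/43.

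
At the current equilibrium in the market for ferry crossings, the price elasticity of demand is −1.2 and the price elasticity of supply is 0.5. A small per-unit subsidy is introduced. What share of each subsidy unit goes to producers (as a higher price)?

For a small subsidy around the equilibrium, the benefit split depends on the relative slopes, which at a point are proportional to the elasticities.
Buyer share = εs/(εs + |εd|) = 0.5/(0.5 + 1.2) = 5/17; seller share = |εd|/(εs + |εd|) = 12/17.
So producers capture 12/17 of the subsidy.

Producer share = 12/17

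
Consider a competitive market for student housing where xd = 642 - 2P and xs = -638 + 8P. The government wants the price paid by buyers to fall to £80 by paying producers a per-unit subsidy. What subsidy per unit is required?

At a buyer price of 80, quantity demanded is 642 − 2·80 = 482.
Sellers supply 482 only when they receive Ps with -638 + 8·Ps = 482, i.e. Ps = 140.
s = Ps − Pb = 140 − 80 = 60.

Required subsidy s = £60 per unit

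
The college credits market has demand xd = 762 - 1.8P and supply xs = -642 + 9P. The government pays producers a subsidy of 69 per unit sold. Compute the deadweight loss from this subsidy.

Pre-subsidy: 762 - 1.8P = -642 + 9P gives P* = 130, x* = 528.
With the subsidy, sellers receive Ps = Pb + 69 for each unit, where Pb is the price buyers pay.
Supply in terms of Pb becomes xs = -642 + 9(Pb + 69) = -21 + 9Pb. Setting this equal to demand: 762 - 1.8Pb = -21 + 9Pb, so Pb = 72.5.
Sellers receive Ps = 72.5 + 69 = 141.5; x' = 762 − 1.8·72.5 = 631.5.
The subsidy expands output by 631.5 − 528 = 103.5 past the efficient level; on those units the gap between marginal cost and willingness to pay runs from 0 up to 69.
DWL = ½ × 69 × 103.5 = 3570.75.

Deadweight loss = 3570.75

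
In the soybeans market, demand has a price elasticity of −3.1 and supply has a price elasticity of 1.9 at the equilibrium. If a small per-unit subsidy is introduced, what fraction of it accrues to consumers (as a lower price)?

Consumer share = 0.38

For a small subsidy around the equilibrium, the benefit split depends on the relative slopes, which at a point are proportional to the elasticities.
Buyer share = εs/(εs + |εd|) = 1.9/(1.9 + 3.1) = 0.38; seller share = |εd|/(εs + |εd|) = 0.62.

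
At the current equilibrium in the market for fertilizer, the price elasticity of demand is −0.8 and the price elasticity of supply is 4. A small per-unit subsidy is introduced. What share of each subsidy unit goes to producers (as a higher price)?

Producer share = 1/6

For a small subsidy around the equilibrium, the benefit split depends on the relative slopes, which at a point are proportional to the elasticities.
Buyer share = εs/(εs + |εd|) = 4/(4 + 0.8) = 5/6; seller share = |εd|/(εs + |εd|) = 1/6.
So producers capture 1/6 of the subsidy.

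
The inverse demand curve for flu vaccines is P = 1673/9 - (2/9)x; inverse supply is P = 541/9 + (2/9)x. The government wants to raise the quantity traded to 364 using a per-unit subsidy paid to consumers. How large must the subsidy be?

At x = 364, from the demand curve buyers pay Pb = 1673/9 − (2/9)·364 = 105; from the supply curve sellers need Ps = 541/9 + (2/9)·364 = 141.
The subsidy must fill the gap: s = Ps − Pb = 141 − 105 = 36.

Required subsidy s = 36 per unit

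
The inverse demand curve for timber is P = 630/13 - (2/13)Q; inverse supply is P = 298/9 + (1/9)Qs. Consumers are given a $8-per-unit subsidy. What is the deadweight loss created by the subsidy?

Pre-subsidy: 630/13 - (2/13)Q = 298/9 + (1/9)Q gives Q* = 1796/31 and P* = 1226/31.
With the rebate, buyers effectively pay Pb = Ps − 8, where Ps is the price sellers receive.
On the curves, Pb = 630/13 - (2/13)Q and Ps = 298/9 + (1/9)Q; the wedge Ps − Pb = 8 gives 298/9 + (1/9)Q − (630/13 - (2/13)Q) = 8, so Q' = 2732/31.
Then Pb = 630/13 − (2/13)·(2732/31) = 1082/31 and Ps = 298/9 + (1/9)·(2732/31) = 1330/31.
The subsidy expands output by 2732/31 − 1796/31 = 936/31 past the efficient level; on those units the gap between marginal cost and willingness to pay runs from 0 up to 8.
DWL = ½ × 8 × 936/31 = 3744/31.

Deadweight loss = 3744/31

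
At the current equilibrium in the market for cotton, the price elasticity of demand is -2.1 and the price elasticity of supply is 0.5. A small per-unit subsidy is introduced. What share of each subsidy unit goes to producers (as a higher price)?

Producer share = 21/26

For a small subsidy around the equilibrium, the benefit split depends on the relative slopes, which at a point are proportional to the elasticities.
Buyer share = εs/(εs + |εd|) = 0.5/(0.5 + 2.1) = 5/26; seller share = |εd|/(εs + |εd|) = 21/26.
So producers capture 21/26 of the subsidy.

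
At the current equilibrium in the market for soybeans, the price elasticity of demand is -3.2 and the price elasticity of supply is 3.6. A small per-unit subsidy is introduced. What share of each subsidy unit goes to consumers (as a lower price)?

Consumer share = 9/17

For a small subsidy around the equilibrium, the benefit split depends on the relative slopes, which at a point are proportional to the elasticities.
Buyer share = εs/(εs + |εd|) = 3.6/(3.6 + 3.2) = 9/17; seller share = |εd|/(εs + |εd|) = 8/17.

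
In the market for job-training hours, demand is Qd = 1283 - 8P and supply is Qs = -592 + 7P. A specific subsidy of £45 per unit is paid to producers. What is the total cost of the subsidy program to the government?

Pre-subsidy: 1283 - 8P = -592 + 7P gives P* = 125, Q* = 283.
With the subsidy, sellers receive Ps = Pb + 45 for each unit, where Pb is the price buyers pay.
Supply in terms of Pb becomes Qs = -592 + 7(Pb + 45) = -277 + 7Pb. Setting this equal to demand: 1283 - 8Pb = -277 + 7Pb, so Pb = 104.
Sellers receive Ps = 104 + 45 = 149; Q' = 1283 − 8·104 = 451.
Government outlay = subsidy × quantity = 45 × 451 = 20295.

Government cost = £20295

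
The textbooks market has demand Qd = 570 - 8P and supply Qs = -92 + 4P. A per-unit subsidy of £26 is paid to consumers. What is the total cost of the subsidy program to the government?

Government cost = £5148

Pre-subsidy: 570 - 8P = -92 + 4P gives P* = 331/6, Q* = 386/3.
With the rebate, buyers effectively pay Pb = Ps − 26, where Ps is the price sellers receive.
Demand in terms of Ps becomes Qd = 570 − 8(Ps − 26) = 778 - 8Ps. Setting this equal to supply: 778 - 8Ps = -92 + 4Ps, so Ps = 72.5.
Buyers pay Pb = 72.5 − 26 = 46.5; Q' = -92 + 4·72.5 = 198.
Government outlay = subsidy × quantity = 26 × 198 = 5148.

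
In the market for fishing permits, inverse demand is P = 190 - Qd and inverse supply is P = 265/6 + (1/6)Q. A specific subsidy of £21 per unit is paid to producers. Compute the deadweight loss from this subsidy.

Deadweight loss = £189

Pre-subsidy: 190 - Q = 265/6 + (1/6)Q gives Q* = 125 and P* = 65.
With the subsidy, sellers receive Ps = Pb + 21 for each unit, where Pb is the price buyers pay.
On the curves, Pb = 190 - Q and Ps = 265/6 + (1/6)Q; the wedge Ps − Pb = 21 gives 265/6 + (1/6)Q − (190 - Q) = 21, so Q' = 143.
Then Pb = 190 − 1·143 = 47 and Ps = 265/6 + (1/6)·143 = 68.
The subsidy expands output by 143 − 125 = 18 past the efficient level; on those units the gap between marginal cost and willingness to pay runs from 0 up to 21.
DWL = ½ × 21 × 18 = 189.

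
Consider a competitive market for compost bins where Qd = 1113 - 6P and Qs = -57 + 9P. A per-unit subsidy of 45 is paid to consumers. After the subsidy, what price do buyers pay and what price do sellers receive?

Pre-subsidy: 1113 - 6P = -57 + 9P gives P* = 78, Q* = 645.
With the rebate, buyers effectively pay Pb = Ps − 45, where Ps is the price sellers receive.
Demand in terms of Ps becomes Qd = 1113 − 6(Ps − 45) = 1383 - 6Ps. Setting this equal to supply: 1383 - 6Ps = -57 + 9Ps, so Ps = 96.
Buyers pay Pb = 96 − 45 = 51; Q' = -57 + 9·96 = 807.

Buyers pay 51; sellers receive 96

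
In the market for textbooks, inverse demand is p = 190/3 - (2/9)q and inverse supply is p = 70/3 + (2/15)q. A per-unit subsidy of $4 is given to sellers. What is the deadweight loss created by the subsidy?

Pre-subsidy: 190/3 - (2/9)q = 70/3 + (2/15)q gives q* = 112.5 and p* = 115/3.
With the subsidy, sellers receive ps = pb + 4 for each unit, where pb is the price buyers pay.
On the curves, pb = 190/3 - (2/9)q and ps = 70/3 + (2/15)q; the wedge ps − pb = 4 gives 70/3 + (2/15)q − (190/3 - (2/9)q) = 4, so q' = 123.75.
Then pb = 190/3 − (2/9)·123.75 = 215/6 and ps = 70/3 + (2/15)·123.75 = 239/6.
The subsidy expands output by 123.75 − 112.5 = 11.25 past the efficient level; on those units the gap between marginal cost and willingness to pay runs from 0 up to 4.
DWL = ½ × 4 × 11.25 = 22.5.

Deadweight loss = $22.5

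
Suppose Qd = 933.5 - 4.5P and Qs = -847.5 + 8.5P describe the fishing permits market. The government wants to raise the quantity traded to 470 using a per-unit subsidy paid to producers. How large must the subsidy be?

Required subsidy s = 52 per unit

At Q = 470, invert demand for the buyer price: Pb = (933.5 − 470)/4.5 = 103; invert supply for the seller price: Ps = (470 − (-847.5))/8.5 = 155.
The subsidy must fill the gap: s = Ps − Pb = 155 − 103 = 52.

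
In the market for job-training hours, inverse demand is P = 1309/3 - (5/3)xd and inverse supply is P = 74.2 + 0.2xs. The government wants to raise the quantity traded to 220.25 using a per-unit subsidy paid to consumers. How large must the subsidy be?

Required subsidy s = 49 per unit

At x = 220.25, from the demand curve buyers pay Pb = 1309/3 − (5/3)·220.25 = 69.25; from the supply curve sellers need Ps = 74.2 + 0.2·220.25 = 118.25.
The subsidy must fill the gap: s = Ps − Pb = 118.25 − 69.25 = 49.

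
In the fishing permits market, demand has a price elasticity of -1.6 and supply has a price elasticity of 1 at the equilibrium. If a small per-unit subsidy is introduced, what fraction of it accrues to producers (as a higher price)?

Producer share = 8/13

For a small subsidy around the equilibrium, the benefit split depends on the relative slopes, which at a point are proportional to the elasticities.
Buyer share = εs/(εs + |εd|) = 1/(1 + 1.6) = 5/13; seller share = |εd|/(εs + |εd|) = 8/13.
So producers capture 8/13 of the subsidy.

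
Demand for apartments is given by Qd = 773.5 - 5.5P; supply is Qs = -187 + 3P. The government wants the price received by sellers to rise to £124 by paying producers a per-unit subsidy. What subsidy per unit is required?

Required subsidy s = £17 per unit

At a seller price of 124, quantity supplied is -187 + 3·124 = 185.
Buyers absorb 185 only when they pay Pb with 773.5 − 5.5·Pb = 185, i.e. Pb = 107.
s = Ps − Pb = 124 − 107 = 17.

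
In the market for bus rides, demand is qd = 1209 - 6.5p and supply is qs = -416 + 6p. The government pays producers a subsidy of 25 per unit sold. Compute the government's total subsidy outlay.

Government cost = 11050

Pre-subsidy: 1209 - 6.5p = -416 + 6p gives p* = 130, q* = 364.
With the subsidy, sellers receive ps = pb + 25 for each unit, where pb is the price buyers pay.
Supply in terms of pb becomes qs = -416 + 6(pb + 25) = -266 + 6pb. Setting this equal to demand: 1209 - 6.5pb = -266 + 6pb, so pb = 118.
Sellers receive ps = 118 + 25 = 143; q' = 1209 − 6.5·118 = 442.
Government outlay = subsidy × quantity = 25 × 442 = 11050.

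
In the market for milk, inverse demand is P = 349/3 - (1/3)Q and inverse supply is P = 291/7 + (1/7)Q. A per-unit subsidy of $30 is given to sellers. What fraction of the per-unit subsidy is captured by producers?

Producer share = 0.3

Pre-subsidy: 349/3 - (1/3)Q = 291/7 + (1/7)Q gives Q* = 157 and P* = 64.
With the subsidy, sellers receive Ps = Pb + 30 for each unit, where Pb is the price buyers pay.
On the curves, Pb = 349/3 - (1/3)Q and Ps = 291/7 + (1/7)Q; the wedge Ps − Pb = 30 gives 291/7 + (1/7)Q − (349/3 - (1/3)Q) = 30, so Q' = 220.
Then Pb = 349/3 − (1/3)·220 = 43 and Ps = 291/7 + (1/7)·220 = 73.
Buyers' price falls by P* − Pb = 64 − 43 = 21; sellers' price rises by Ps − P* = 73 − 64 = 9.
So producers capture 9/30 = 0.3 of each unit of subsidy.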